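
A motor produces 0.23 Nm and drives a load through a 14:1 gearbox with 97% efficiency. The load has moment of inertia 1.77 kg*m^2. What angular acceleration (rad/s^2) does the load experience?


tau_out = tau_motor * N * eta
= 0.23 * 14 * 0.97 = 3.1234 Nm
alpha = tau_out / I = 3.1234 / 1.77
= 1.7646 rad/s^2


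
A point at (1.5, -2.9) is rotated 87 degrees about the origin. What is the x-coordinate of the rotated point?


x' = x*cos(theta) - y*sin(theta)
cos(87 deg) = 0.0523, sin(87 deg) = 0.9986
x' = 1.5 * 0.0523 - -2.9 * 0.9986
= 0.0785 - -2.896
= 2.9745


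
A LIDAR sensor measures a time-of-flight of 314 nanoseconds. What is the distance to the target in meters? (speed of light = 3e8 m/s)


tof = 314 ns = 3.14e-07 s
dist = c * tof / 2
= 3e8 * 3.14e-07 / 2
= 47.1 m


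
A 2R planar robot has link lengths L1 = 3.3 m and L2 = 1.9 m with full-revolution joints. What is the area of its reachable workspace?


r_max = L1 + L2 = 5.2 m
r_min = |L1 - L2| = 1.4 m
Area = pi*(r_max^2 - r_min^2)
= pi*(27.04 - 1.96)
= pi * 25.08
= 78.7911 m^2


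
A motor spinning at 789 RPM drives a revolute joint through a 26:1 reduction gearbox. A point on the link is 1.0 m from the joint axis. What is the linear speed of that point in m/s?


omega_motor = 789 * 2*pi/60 = 82.6239 rad/s
omega_joint = omega_motor / 26 = 3.1778 rad/s
v = omega_joint * r = 3.1778 * 1.0
= 3.1778 m/s


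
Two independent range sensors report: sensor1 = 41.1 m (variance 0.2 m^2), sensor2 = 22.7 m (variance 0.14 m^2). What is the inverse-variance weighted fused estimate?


w1 = (1/var1) / (1/var1 + 1/var2)
   = 5.0 / (5.0 + 7.1429) = 0.4118
w2 = 1 - w1 = 0.5882
fused = w1*s1 + w2*s2 = 16.9235 + 13.3529
= 30.2765 m


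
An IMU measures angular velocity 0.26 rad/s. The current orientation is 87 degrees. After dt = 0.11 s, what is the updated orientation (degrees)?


delta_theta = w * dt = 0.26 * 0.11 = 0.0286 rad
= 1.6387 deg
theta_new = 87 + 1.6387 = 88.6387 deg


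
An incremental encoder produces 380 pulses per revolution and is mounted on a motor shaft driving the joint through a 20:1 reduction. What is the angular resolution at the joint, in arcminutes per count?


counts per rev = 380
effective counts at joint = 380 * 20 = 7600
resolution = 360*60 / 7600
= 2.8421 arcmin/count


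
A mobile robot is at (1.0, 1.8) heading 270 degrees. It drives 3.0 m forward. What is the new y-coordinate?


y_new = y0 + d*sin(theta)
= 1.8 + 3.0*sin(270)
= 1.8 + -3.0
= -1.2


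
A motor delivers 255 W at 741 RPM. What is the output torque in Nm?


omega = 741 * 2*pi/60 = 77.5973 rad/s
tau = P / omega = 255 / 77.5973
= 3.2862 Nm


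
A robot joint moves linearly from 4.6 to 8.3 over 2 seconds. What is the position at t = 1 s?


s = t/T = 1/2 = 0.5
p(t) = p0 + (pf-p0)*s
= 4.6 + (8.3 - 4.6) * 0.5
= 6.45


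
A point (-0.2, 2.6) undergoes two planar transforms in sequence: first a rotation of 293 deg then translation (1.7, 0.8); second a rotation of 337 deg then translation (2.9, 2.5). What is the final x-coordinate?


After transform 1:
x1 = cos(293)*-0.2 - sin(293)*2.6 + 1.7 = 4.0152
y1 = sin(293)*-0.2 + cos(293)*2.6 + 0.8 = 2.0
After transform 2:
x2 = cos(337)*4.0152 - sin(337)*2.0 + 2.9
= 7.3774


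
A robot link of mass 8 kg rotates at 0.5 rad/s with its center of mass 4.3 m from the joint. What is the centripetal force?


F = m * omega^2 * r
= 8 * 0.5^2 * 4.3
= 8 * 0.25 * 4.3
= 8.6 N


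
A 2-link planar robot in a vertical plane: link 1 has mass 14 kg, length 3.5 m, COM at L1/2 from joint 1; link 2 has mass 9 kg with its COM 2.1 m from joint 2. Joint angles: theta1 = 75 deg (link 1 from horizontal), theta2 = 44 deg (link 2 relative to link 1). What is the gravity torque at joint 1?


Horizontal distance from joint 1 to link-1 COM:
  x_c1 = (L1/2)*cos(t1) = 1.75 * 0.2588 = 0.4529 m
Horizontal distance from joint 1 to link-2 COM:
  x_c2 = L1*cos(t1) + Lc2*cos(t1+t2)
       = 3.5*0.2588 + 2.1*-0.4848 = -0.1122 m
tau1 = m1*g*x_c1 + m2*g*x_c2
     = 14*9.81*0.4529 + 9*9.81*-0.1122
     = 62.2059 + -9.9091
     = 52.2968 Nm


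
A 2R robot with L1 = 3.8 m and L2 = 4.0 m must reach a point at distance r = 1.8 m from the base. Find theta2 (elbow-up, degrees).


cos(theta2) = (r^2 - L1^2 - L2^2) / (2*L1*L2)
cos(theta2) = (3.24 - 14.44 - 16.0) / 30.4
cos(theta2) = -0.894737
theta2 = 153.4746 degrees


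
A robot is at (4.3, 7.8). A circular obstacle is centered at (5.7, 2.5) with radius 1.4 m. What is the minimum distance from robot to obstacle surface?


center_dist = sqrt((4.3-5.7)^2 + (7.8-2.5)^2)
= sqrt(1.96 + 28.09)
= 5.4818
min_dist = center_dist - radius = 5.4818 - 1.4 = 4.0818 m


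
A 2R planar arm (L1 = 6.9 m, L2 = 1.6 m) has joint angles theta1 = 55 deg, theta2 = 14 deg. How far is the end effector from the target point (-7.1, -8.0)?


End effector via forward kinematics:
x = L1*cos(t1) + L2*cos(t1+t2) = 4.5311
y = L1*sin(t1) + L2*sin(t1+t2) = 7.1459
Distance to target:
d = sqrt((-7.1 - 4.5311)^2 + (-8.0 - 7.1459)^2)
= sqrt(135.2817 + 229.3976)
= 19.0966 m


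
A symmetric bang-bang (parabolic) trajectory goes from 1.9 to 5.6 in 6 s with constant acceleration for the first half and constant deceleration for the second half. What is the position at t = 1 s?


Symmetric rest-to-rest: each phase covers (pf-p0)/2 in time T/2. 0.5*a*(T/2)^2 = (pf-p0)/2 => a = 4*(pf-p0)/T^2
a = 4*(5.6-1.9)/6^2 = 0.4111
t = 1 is in the acceleration phase (t <= T/2).
p = p0 + 0.5*a*t^2 = 1.9 + 0.5*0.4111*1^2
= 2.1056


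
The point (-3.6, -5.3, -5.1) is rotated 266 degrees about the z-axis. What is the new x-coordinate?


Rotation about z-axis: x' = x*cos(theta) - y*sin(theta)
= -3.6 * -0.0698 - -5.3 * -0.9976
= -5.036


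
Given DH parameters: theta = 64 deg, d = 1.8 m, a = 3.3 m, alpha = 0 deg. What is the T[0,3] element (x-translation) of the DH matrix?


T[0,3] = a * cos(theta)
= 3.3 * cos(64 deg)
= 3.3 * 0.4384
= 1.4466


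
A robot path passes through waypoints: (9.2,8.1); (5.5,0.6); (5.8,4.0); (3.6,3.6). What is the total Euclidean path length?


Segment lengths:
  seg1 = sqrt((-3.7)^2 + (-7.5)^2) = 8.363
  seg2 = sqrt((0.3)^2 + (3.4)^2) = 3.4132
  seg3 = sqrt((-2.2)^2 + (-0.4)^2) = 2.2361
Total = 14.0123


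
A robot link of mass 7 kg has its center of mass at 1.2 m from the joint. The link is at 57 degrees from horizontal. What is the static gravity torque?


tau = m*g*L*cos(angle)
= 7 * 9.81 * 1.2 * cos(57 deg)
= 7 * 9.81 * 1.2 * 0.5446
= 44.8804 Nm


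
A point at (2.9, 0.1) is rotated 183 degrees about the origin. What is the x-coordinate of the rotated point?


x' = x*cos(theta) - y*sin(theta)
cos(183 deg) = -0.9986, sin(183 deg) = -0.0523
x' = 2.9 * -0.9986 - 0.1 * -0.0523
= -2.896 - -0.0052
= -2.8908


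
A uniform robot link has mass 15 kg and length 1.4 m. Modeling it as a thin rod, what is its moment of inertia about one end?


I = (1/3) * m * L^2
= (1/3) * 15 * 1.4^2
= 0.333333 * 15 * 1.96
= 9.8 kg*m^2


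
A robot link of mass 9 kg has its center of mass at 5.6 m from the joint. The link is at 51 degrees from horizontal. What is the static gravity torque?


tau = m*g*L*cos(angle)
= 9 * 9.81 * 5.6 * cos(51 deg)
= 9 * 9.81 * 5.6 * 0.6293
= 311.1511 Nm


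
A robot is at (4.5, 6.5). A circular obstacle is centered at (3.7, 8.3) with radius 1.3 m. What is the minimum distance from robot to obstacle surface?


center_dist = sqrt((4.5-3.7)^2 + (6.5-8.3)^2)
= sqrt(0.64 + 3.24)
= 1.9698
min_dist = center_dist - radius = 1.9698 - 1.3 = 0.6698 m


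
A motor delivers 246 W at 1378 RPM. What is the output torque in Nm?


omega = 1378 * 2*pi/60 = 144.3038 rad/s
tau = P / omega = 246 / 144.3038
= 1.7047 Nm


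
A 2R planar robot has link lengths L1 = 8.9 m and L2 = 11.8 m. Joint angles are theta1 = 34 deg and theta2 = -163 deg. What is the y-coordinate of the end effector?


Convert angles to radians: theta1 = 0.5934, theta2 = -2.8449
y = L1*sin(theta1) + L2*sin(theta1+theta2)
y = 4.9768 + -9.1703
y = -4.1935


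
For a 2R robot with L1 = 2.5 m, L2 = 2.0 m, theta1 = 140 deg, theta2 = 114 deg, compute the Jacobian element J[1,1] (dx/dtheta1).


J[1,1] = -L1*sin(t1) - L2*sin(t1+t2)
= -2.5*sin(140) - 2.0*sin(254)
= 0.3156


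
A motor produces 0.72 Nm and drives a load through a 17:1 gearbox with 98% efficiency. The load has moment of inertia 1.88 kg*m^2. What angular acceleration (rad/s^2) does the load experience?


tau_out = tau_motor * N * eta
= 0.72 * 17 * 0.98 = 11.9952 Nm
alpha = tau_out / I = 11.9952 / 1.88
= 6.3804 rad/s^2


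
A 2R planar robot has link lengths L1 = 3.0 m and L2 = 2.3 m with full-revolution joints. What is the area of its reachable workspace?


r_max = L1 + L2 = 5.3 m
r_min = |L1 - L2| = 0.7 m
Area = pi*(r_max^2 - r_min^2)
= pi*(28.09 - 0.49)
= pi * 27.6
= 86.708 m^2


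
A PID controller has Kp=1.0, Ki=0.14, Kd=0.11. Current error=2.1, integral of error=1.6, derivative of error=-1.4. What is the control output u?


u = Kp*e + Ki*int(e) + Kd*de/dt
= 1.0*2.1 + 0.14*1.6 + 0.11*(-1.4)
= 2.1 + 0.224 + -0.154
= 2.17


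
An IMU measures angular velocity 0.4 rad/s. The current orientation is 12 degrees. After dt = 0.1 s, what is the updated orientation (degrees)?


delta_theta = w * dt = 0.4 * 0.1 = 0.04 rad
= 2.2918 deg
theta_new = 12 + 2.2918 = 14.2918 deg


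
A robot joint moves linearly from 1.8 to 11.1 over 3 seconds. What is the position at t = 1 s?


s = t/T = 1/3 = 0.3333
p(t) = p0 + (pf-p0)*s
= 1.8 + (11.1 - 1.8) * 0.3333
= 4.9


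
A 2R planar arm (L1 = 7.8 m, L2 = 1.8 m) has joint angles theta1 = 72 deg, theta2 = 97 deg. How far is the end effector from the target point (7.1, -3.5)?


End effector via forward kinematics:
x = L1*cos(t1) + L2*cos(t1+t2) = 0.6434
y = L1*sin(t1) + L2*sin(t1+t2) = 7.7617
Distance to target:
d = sqrt((7.1 - 0.6434)^2 + (-3.5 - 7.7617)^2)
= sqrt(41.6876 + 126.8258)
= 12.9813 m


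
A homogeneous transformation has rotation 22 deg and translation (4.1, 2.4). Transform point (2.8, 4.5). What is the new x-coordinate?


x' = cos(theta)*px - sin(theta)*py + tx
= 0.9272*2.8 - 0.3746*4.5 + 4.1
= 5.0104


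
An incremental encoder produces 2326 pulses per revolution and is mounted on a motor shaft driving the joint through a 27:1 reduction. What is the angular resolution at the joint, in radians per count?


counts per rev = 2326
effective counts at joint = 2326 * 27 = 62802
resolution = 2*pi / 62802
= 1.0005e-04 rad/count


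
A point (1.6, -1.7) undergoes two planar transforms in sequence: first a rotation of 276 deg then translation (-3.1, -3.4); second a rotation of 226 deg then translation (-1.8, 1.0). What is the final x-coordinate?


After transform 1:
x1 = cos(276)*1.6 - sin(276)*-1.7 + -3.1 = -4.6234
y1 = sin(276)*1.6 + cos(276)*-1.7 + -3.4 = -5.1689
After transform 2:
x2 = cos(226)*-4.6234 - sin(226)*-5.1689 + -1.8
= -2.3065


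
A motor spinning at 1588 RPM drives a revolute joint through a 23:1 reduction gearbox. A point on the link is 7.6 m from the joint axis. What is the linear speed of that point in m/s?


omega_motor = 1588 * 2*pi/60 = 166.295 rad/s
omega_joint = omega_motor / 23 = 7.2302 rad/s
v = omega_joint * r = 7.2302 * 7.6
= 54.9496 m/s


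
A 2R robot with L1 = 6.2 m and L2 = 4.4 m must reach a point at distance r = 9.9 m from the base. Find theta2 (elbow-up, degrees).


cos(theta2) = (r^2 - L1^2 - L2^2) / (2*L1*L2)
cos(theta2) = (98.01 - 38.44 - 19.36) / 54.56
cos(theta2) = 0.736987
theta2 = 42.5246 degrees


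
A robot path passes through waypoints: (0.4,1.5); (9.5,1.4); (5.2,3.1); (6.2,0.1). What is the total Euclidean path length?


Segment lengths:
  seg1 = sqrt((9.1)^2 + (-0.1)^2) = 9.1005
  seg2 = sqrt((-4.3)^2 + (1.7)^2) = 4.6239
  seg3 = sqrt((1.0)^2 + (-3.0)^2) = 3.1623
Total = 16.8867


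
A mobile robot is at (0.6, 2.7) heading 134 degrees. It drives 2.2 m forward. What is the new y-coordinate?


y_new = y0 + d*sin(theta)
= 2.7 + 2.2*sin(134)
= 2.7 + 1.5825
= 4.2825


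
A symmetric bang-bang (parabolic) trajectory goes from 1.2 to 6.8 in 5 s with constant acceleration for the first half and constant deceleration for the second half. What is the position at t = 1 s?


Symmetric rest-to-rest: each phase covers (pf-p0)/2 in time T/2. 0.5*a*(T/2)^2 = (pf-p0)/2 => a = 4*(pf-p0)/T^2
a = 4*(6.8-1.2)/5^2 = 0.896
t = 1 is in the acceleration phase (t <= T/2).
p = p0 + 0.5*a*t^2 = 1.2 + 0.5*0.896*1^2
= 1.648


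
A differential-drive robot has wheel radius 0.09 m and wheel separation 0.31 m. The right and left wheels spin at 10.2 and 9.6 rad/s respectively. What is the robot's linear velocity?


vR = r*wR = 0.09*10.2 = 0.918 m/s
vL = r*wL = 0.09*9.6 = 0.864 m/s
v = (vR+vL)/2 = 0.891 m/s
omega = (vR-vL)/L = 0.1742 rad/s
linear velocity = 0.891 m/s


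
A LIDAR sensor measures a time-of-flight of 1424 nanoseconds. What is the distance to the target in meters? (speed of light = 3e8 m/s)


tof = 1424 ns = 1.424e-06 s
dist = c * tof / 2
= 3e8 * 1.424e-06 / 2
= 213.6 m


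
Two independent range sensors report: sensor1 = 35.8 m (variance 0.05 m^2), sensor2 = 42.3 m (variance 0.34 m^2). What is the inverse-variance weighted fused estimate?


w1 = (1/var1) / (1/var1 + 1/var2)
   = 20.0 / (20.0 + 2.9412) = 0.8718
w2 = 1 - w1 = 0.1282
fused = w1*s1 + w2*s2 = 31.2103 + 5.4231
= 36.6333 m


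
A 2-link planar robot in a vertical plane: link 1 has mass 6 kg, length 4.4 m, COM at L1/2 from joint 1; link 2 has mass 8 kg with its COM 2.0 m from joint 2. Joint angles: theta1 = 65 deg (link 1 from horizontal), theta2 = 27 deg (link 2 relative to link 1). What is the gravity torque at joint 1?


Horizontal distance from joint 1 to link-1 COM:
  x_c1 = (L1/2)*cos(t1) = 2.2 * 0.4226 = 0.9298 m
Horizontal distance from joint 1 to link-2 COM:
  x_c2 = L1*cos(t1) + Lc2*cos(t1+t2)
       = 4.4*0.4226 + 2.0*-0.0349 = 1.7897 m
tau1 = m1*g*x_c1 + m2*g*x_c2
     = 6*9.81*0.9298 + 8*9.81*1.7897
     = 54.7257 + 140.4573
     = 195.183 Nm


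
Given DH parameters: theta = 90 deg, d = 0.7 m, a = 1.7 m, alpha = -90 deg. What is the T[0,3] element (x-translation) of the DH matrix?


T[0,3] = a * cos(theta)
= 1.7 * cos(90 deg)
= 1.7 * 0.0
= 0.0


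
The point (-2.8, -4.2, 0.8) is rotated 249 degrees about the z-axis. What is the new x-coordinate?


Rotation about z-axis: x' = x*cos(theta) - y*sin(theta)
= -2.8 * -0.3584 - -4.2 * -0.9336
= -2.9176


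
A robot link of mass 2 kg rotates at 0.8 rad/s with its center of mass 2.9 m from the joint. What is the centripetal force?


F = m * omega^2 * r
= 2 * 0.8^2 * 2.9
= 2 * 0.64 * 2.9
= 3.712 N


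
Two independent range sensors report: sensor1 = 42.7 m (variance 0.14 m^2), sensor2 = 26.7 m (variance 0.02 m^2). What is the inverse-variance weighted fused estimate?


w1 = (1/var1) / (1/var1 + 1/var2)
   = 7.1429 / (7.1429 + 50.0) = 0.125
w2 = 1 - w1 = 0.875
fused = w1*s1 + w2*s2 = 5.3375 + 23.3625
= 28.7 m


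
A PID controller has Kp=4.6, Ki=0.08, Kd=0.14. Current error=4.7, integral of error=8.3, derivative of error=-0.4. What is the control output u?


u = Kp*e + Ki*int(e) + Kd*de/dt
= 4.6*4.7 + 0.08*8.3 + 0.14*(-0.4)
= 21.62 + 0.664 + -0.056
= 22.228


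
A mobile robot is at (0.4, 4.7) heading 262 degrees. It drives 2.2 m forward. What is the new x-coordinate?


x_new = x0 + d*cos(theta)
= 0.4 + 2.2*cos(262)
= 0.4 + -0.3062
= 0.0938


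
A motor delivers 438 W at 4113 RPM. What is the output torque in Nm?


omega = 4113 * 2*pi/60 = 430.7124 rad/s
tau = P / omega = 438 / 430.7124
= 1.0169 Nm


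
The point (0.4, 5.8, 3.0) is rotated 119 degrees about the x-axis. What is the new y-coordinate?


Rotation about x-axis: y' = y*cos(theta) - z*sin(theta)
= 5.8 * -0.4848 - 3.0 * 0.8746
= -5.4358


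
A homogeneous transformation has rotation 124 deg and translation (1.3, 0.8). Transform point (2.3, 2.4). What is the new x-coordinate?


x' = cos(theta)*px - sin(theta)*py + tx
= -0.5592*2.3 - 0.829*2.4 + 1.3
= -1.9758


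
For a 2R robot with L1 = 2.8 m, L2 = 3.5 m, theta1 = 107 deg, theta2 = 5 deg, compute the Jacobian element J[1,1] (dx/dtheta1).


J[1,1] = -L1*sin(t1) - L2*sin(t1+t2)
= -2.8*sin(107) - 3.5*sin(112)
= -5.9228


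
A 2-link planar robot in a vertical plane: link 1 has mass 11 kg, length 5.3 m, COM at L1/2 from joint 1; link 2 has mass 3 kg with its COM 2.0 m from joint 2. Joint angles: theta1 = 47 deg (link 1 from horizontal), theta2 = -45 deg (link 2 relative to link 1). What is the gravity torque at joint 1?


Horizontal distance from joint 1 to link-1 COM:
  x_c1 = (L1/2)*cos(t1) = 2.65 * 0.682 = 1.8073 m
Horizontal distance from joint 1 to link-2 COM:
  x_c2 = L1*cos(t1) + Lc2*cos(t1+t2)
       = 5.3*0.682 + 2.0*0.9994 = 5.6134 m
tau1 = m1*g*x_c1 + m2*g*x_c2
     = 11*9.81*1.8073 + 3*9.81*5.6134
     = 195.0253 + 165.2016
     = 360.2268 Nm


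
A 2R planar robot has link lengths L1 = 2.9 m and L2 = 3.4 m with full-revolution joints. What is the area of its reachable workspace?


r_max = L1 + L2 = 6.3 m
r_min = |L1 - L2| = 0.5 m
Area = pi*(r_max^2 - r_min^2)
= pi*(39.69 - 0.25)
= pi * 39.44
= 123.9044 m^2


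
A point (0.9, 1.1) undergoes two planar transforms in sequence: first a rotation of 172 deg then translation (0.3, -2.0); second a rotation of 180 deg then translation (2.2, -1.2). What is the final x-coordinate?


After transform 1:
x1 = cos(172)*0.9 - sin(172)*1.1 + 0.3 = -0.7443
y1 = sin(172)*0.9 + cos(172)*1.1 + -2.0 = -2.964
After transform 2:
x2 = cos(180)*-0.7443 - sin(180)*-2.964 + 2.2
= 2.9443


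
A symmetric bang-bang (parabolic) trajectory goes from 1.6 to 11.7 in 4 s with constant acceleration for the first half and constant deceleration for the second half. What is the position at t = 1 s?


Symmetric rest-to-rest: each phase covers (pf-p0)/2 in time T/2. 0.5*a*(T/2)^2 = (pf-p0)/2 => a = 4*(pf-p0)/T^2
a = 4*(11.7-1.6)/4^2 = 2.525
t = 1 is in the acceleration phase (t <= T/2).
p = p0 + 0.5*a*t^2 = 1.6 + 0.5*2.525*1^2
= 2.8625


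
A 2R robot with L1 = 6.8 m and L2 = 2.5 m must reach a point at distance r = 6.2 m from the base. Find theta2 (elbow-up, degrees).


cos(theta2) = (r^2 - L1^2 - L2^2) / (2*L1*L2)
cos(theta2) = (38.44 - 46.24 - 6.25) / 34.0
cos(theta2) = -0.413235
theta2 = 114.4082 degrees


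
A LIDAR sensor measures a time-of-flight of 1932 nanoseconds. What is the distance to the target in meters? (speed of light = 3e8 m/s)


tof = 1932 ns = 1.932e-06 s
dist = c * tof / 2
= 3e8 * 1.932e-06 / 2
= 289.8 m


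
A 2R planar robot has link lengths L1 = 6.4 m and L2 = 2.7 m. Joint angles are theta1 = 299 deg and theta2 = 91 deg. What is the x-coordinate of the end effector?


Convert angles to radians: theta1 = 5.2185, theta2 = 1.5882
x = L1*cos(theta1) + L2*cos(theta1+theta2)
x = 3.1028 + 2.3383
x = 5.4411


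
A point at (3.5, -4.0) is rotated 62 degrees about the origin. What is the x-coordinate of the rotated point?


x' = x*cos(theta) - y*sin(theta)
cos(62 deg) = 0.4695, sin(62 deg) = 0.8829
x' = 3.5 * 0.4695 - -4.0 * 0.8829
= 1.6432 - -3.5318
= 5.1749


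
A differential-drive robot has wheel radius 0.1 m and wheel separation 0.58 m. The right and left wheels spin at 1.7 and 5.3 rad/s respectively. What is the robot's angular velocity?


vR = r*wR = 0.1*1.7 = 0.17 m/s
vL = r*wL = 0.1*5.3 = 0.53 m/s
v = (vR+vL)/2 = 0.35 m/s
omega = (vR-vL)/L = -0.6207 rad/s
angular velocity = -0.6207 rad/s


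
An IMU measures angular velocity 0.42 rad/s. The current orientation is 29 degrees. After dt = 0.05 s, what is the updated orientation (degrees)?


delta_theta = w * dt = 0.42 * 0.05 = 0.021 rad
= 1.2032 deg
theta_new = 29 + 1.2032 = 30.2032 deg


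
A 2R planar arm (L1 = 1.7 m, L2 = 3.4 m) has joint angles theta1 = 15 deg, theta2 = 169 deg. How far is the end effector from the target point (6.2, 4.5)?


End effector via forward kinematics:
x = L1*cos(t1) + L2*cos(t1+t2) = -1.7496
y = L1*sin(t1) + L2*sin(t1+t2) = 0.2028
Distance to target:
d = sqrt((6.2 - -1.7496)^2 + (4.5 - 0.2028)^2)
= sqrt(63.1968 + 18.4658)
= 9.0367 m


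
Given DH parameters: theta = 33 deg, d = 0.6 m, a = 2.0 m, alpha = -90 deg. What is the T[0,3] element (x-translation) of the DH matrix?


T[0,3] = a * cos(theta)
= 2.0 * cos(33 deg)
= 2.0 * 0.8387
= 1.6773


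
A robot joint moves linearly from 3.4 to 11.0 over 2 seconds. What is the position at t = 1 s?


s = t/T = 1/2 = 0.5
p(t) = p0 + (pf-p0)*s
= 3.4 + (11.0 - 3.4) * 0.5
= 7.2


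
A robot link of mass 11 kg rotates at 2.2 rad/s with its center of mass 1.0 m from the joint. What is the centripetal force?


F = m * omega^2 * r
= 11 * 2.2^2 * 1.0
= 11 * 4.84 * 1.0
= 53.24 N


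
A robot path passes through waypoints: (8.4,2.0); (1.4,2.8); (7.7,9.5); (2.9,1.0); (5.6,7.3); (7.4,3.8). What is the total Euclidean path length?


Segment lengths:
  seg1 = sqrt((-7.0)^2 + (0.8)^2) = 7.0456
  seg2 = sqrt((6.3)^2 + (6.7)^2) = 9.1967
  seg3 = sqrt((-4.8)^2 + (-8.5)^2) = 9.7617
  seg4 = sqrt((2.7)^2 + (6.3)^2) = 6.8542
  seg5 = sqrt((1.8)^2 + (-3.5)^2) = 3.9357
Total = 36.7939


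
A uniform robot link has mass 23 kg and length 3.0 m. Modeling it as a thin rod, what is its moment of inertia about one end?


I = (1/3) * m * L^2
= (1/3) * 23 * 3.0^2
= 0.333333 * 23 * 9.0
= 69.0 kg*m^2


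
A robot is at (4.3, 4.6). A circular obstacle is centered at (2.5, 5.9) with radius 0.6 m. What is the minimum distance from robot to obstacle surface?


center_dist = sqrt((4.3-2.5)^2 + (4.6-5.9)^2)
= sqrt(3.24 + 1.69)
= 2.2204
min_dist = center_dist - radius = 2.2204 - 0.6 = 1.6204 m


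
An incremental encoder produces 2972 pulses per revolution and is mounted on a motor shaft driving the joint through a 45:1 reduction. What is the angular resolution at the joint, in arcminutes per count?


counts per rev = 2972
effective counts at joint = 2972 * 45 = 133740
resolution = 360*60 / 133740
= 0.1615 arcmin/count


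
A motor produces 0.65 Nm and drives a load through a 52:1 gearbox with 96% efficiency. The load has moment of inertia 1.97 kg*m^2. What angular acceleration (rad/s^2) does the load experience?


tau_out = tau_motor * N * eta
= 0.65 * 52 * 0.96 = 32.448 Nm
alpha = tau_out / I = 32.448 / 1.97
= 16.4711 rad/s^2


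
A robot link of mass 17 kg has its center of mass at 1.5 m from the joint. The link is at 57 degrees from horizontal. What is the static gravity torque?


tau = m*g*L*cos(angle)
= 17 * 9.81 * 1.5 * cos(57 deg)
= 17 * 9.81 * 1.5 * 0.5446
= 136.2442 Nm


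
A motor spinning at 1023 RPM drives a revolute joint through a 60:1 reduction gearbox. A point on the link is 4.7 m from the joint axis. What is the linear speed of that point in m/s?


omega_motor = 1023 * 2*pi/60 = 107.1283 rad/s
omega_joint = omega_motor / 60 = 1.7855 rad/s
v = omega_joint * r = 1.7855 * 4.7
= 8.3917 m/s


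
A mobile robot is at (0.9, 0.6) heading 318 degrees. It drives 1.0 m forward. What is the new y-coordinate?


y_new = y0 + d*sin(theta)
= 0.6 + 1.0*sin(318)
= 0.6 + -0.6691
= -0.0691


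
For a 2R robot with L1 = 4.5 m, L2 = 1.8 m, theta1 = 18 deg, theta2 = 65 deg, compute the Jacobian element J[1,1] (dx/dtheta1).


J[1,1] = -L1*sin(t1) - L2*sin(t1+t2)
= -4.5*sin(18) - 1.8*sin(83)
= -3.1772


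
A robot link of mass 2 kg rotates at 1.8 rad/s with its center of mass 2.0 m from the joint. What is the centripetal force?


F = m * omega^2 * r
= 2 * 1.8^2 * 2.0
= 2 * 3.24 * 2.0
= 12.96 N


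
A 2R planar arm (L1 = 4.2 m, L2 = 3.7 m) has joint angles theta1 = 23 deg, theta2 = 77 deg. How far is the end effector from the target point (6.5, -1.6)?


End effector via forward kinematics:
x = L1*cos(t1) + L2*cos(t1+t2) = 3.2236
y = L1*sin(t1) + L2*sin(t1+t2) = 5.2849
Distance to target:
d = sqrt((6.5 - 3.2236)^2 + (-1.6 - 5.2849)^2)
= sqrt(10.7347 + 47.4013)
= 7.6247 m


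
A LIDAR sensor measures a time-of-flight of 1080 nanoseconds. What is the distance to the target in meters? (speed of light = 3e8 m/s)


tof = 1080 ns = 1.08e-06 s
dist = c * tof / 2
= 3e8 * 1.08e-06 / 2
= 162.0 m


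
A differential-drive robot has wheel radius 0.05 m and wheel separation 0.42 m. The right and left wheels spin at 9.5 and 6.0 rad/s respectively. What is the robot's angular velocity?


vR = r*wR = 0.05*9.5 = 0.475 m/s
vL = r*wL = 0.05*6.0 = 0.3 m/s
v = (vR+vL)/2 = 0.3875 m/s
omega = (vR-vL)/L = 0.4167 rad/s
angular velocity = 0.4167 rad/s


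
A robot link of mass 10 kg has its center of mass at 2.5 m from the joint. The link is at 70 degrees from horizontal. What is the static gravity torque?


tau = m*g*L*cos(angle)
= 10 * 9.81 * 2.5 * cos(70 deg)
= 10 * 9.81 * 2.5 * 0.342
= 83.8804 Nm


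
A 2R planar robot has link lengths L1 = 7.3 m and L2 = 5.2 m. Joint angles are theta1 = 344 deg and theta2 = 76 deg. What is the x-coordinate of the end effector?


Convert angles to radians: theta1 = 6.0039, theta2 = 1.3265
x = L1*cos(theta1) + L2*cos(theta1+theta2)
x = 7.0172 + 2.6
x = 9.6172


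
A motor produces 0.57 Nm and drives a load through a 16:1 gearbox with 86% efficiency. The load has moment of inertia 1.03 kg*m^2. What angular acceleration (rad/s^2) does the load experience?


tau_out = tau_motor * N * eta
= 0.57 * 16 * 0.86 = 7.8432 Nm
alpha = tau_out / I = 7.8432 / 1.03
= 7.6148 rad/s^2


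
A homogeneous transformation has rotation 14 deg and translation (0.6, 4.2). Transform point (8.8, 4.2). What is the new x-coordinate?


x' = cos(theta)*px - sin(theta)*py + tx
= 0.9703*8.8 - 0.2419*4.2 + 0.6
= 8.1225


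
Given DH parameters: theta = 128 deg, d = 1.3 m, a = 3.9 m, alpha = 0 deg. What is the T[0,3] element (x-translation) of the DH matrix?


T[0,3] = a * cos(theta)
= 3.9 * cos(128 deg)
= 3.9 * -0.6157
= -2.4011


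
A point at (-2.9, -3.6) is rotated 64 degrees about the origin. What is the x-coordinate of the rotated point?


x' = x*cos(theta) - y*sin(theta)
cos(64 deg) = 0.4384, sin(64 deg) = 0.8988
x' = -2.9 * 0.4384 - -3.6 * 0.8988
= -1.2713 - -3.2357
= 1.9644


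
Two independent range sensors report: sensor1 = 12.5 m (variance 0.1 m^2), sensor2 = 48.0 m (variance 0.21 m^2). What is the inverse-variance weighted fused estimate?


w1 = (1/var1) / (1/var1 + 1/var2)
   = 10.0 / (10.0 + 4.7619) = 0.6774
w2 = 1 - w1 = 0.3226
fused = w1*s1 + w2*s2 = 8.4677 + 15.4839
= 23.9516 m


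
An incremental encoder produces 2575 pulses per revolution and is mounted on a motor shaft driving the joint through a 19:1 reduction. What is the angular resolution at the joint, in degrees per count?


counts per rev = 2575
effective counts at joint = 2575 * 19 = 48925
resolution = 360 / 48925
= 0.0074 deg/count


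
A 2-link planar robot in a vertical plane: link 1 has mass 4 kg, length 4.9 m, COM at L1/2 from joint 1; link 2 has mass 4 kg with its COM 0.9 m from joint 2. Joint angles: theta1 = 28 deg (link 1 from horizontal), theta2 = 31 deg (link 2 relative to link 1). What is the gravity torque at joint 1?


Horizontal distance from joint 1 to link-1 COM:
  x_c1 = (L1/2)*cos(t1) = 2.45 * 0.8829 = 2.1632 m
Horizontal distance from joint 1 to link-2 COM:
  x_c2 = L1*cos(t1) + Lc2*cos(t1+t2)
       = 4.9*0.8829 + 0.9*0.515 = 4.79 m
tau1 = m1*g*x_c1 + m2*g*x_c2
     = 4*9.81*2.1632 + 4*9.81*4.79
     = 84.8848 + 187.9587
     = 272.8435 Nm


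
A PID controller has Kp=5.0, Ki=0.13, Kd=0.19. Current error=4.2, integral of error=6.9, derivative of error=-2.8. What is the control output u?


u = Kp*e + Ki*int(e) + Kd*de/dt
= 5.0*4.2 + 0.13*6.9 + 0.19*(-2.8)
= 21.0 + 0.897 + -0.532
= 21.365


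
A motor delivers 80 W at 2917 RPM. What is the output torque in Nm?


omega = 2917 * 2*pi/60 = 305.4675 rad/s
tau = P / omega = 80 / 305.4675
= 0.2619 Nm


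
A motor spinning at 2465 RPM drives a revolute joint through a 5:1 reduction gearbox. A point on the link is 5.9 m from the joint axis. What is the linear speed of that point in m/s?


omega_motor = 2465 * 2*pi/60 = 258.1342 rad/s
omega_joint = omega_motor / 5 = 51.6268 rad/s
v = omega_joint * r = 51.6268 * 5.9
= 304.5984 m/s


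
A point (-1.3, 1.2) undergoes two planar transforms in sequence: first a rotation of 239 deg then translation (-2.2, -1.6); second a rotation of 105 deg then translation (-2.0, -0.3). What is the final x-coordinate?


After transform 1:
x1 = cos(239)*-1.3 - sin(239)*1.2 + -2.2 = -0.5018
y1 = sin(239)*-1.3 + cos(239)*1.2 + -1.6 = -1.1037
After transform 2:
x2 = cos(105)*-0.5018 - sin(105)*-1.1037 + -2.0
= -0.804


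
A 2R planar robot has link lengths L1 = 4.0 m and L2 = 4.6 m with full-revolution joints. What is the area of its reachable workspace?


r_max = L1 + L2 = 8.6 m
r_min = |L1 - L2| = 0.6 m
Area = pi*(r_max^2 - r_min^2)
= pi*(73.96 - 0.36)
= pi * 73.6
= 231.2212 m^2


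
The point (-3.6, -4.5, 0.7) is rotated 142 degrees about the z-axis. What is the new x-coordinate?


Rotation about z-axis: x' = x*cos(theta) - y*sin(theta)
= -3.6 * -0.788 - -4.5 * 0.6157
= 5.6073


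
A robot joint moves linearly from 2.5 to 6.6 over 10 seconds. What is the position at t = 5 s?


s = t/T = 5/10 = 0.5
p(t) = p0 + (pf-p0)*s
= 2.5 + (6.6 - 2.5) * 0.5
= 4.55


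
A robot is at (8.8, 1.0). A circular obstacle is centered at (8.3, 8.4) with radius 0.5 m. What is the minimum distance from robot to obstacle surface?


center_dist = sqrt((8.8-8.3)^2 + (1.0-8.4)^2)
= sqrt(0.25 + 54.76)
= 7.4169
min_dist = center_dist - radius = 7.4169 - 0.5 = 6.9169 m


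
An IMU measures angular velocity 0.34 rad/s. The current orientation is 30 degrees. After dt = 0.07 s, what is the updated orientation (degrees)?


delta_theta = w * dt = 0.34 * 0.07 = 0.0238 rad
= 1.3636 deg
theta_new = 30 + 1.3636 = 31.3636 deg


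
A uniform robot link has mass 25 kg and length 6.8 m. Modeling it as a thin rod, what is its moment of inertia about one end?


I = (1/3) * m * L^2
= (1/3) * 25 * 6.8^2
= 0.333333 * 25 * 46.24
= 385.3333 kg*m^2


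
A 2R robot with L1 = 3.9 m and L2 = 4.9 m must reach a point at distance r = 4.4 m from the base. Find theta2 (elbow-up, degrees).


cos(theta2) = (r^2 - L1^2 - L2^2) / (2*L1*L2)
cos(theta2) = (19.36 - 15.21 - 24.01) / 38.22
cos(theta2) = -0.519623
theta2 = 121.307 degrees


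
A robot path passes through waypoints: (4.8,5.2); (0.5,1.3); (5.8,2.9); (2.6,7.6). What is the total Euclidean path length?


Segment lengths:
  seg1 = sqrt((-4.3)^2 + (-3.9)^2) = 5.8052
  seg2 = sqrt((5.3)^2 + (1.6)^2) = 5.5362
  seg3 = sqrt((-3.2)^2 + (4.7)^2) = 5.6859
Total = 17.0274


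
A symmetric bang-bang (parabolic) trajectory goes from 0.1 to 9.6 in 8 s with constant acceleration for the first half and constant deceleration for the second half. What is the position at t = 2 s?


Symmetric rest-to-rest: each phase covers (pf-p0)/2 in time T/2. 0.5*a*(T/2)^2 = (pf-p0)/2 => a = 4*(pf-p0)/T^2
a = 4*(9.6-0.1)/8^2 = 0.5938
t = 2 is in the acceleration phase (t <= T/2).
p = p0 + 0.5*a*t^2 = 0.1 + 0.5*0.5938*2^2
= 1.2875


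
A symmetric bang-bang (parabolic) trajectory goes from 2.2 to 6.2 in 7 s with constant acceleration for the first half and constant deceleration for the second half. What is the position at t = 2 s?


Symmetric rest-to-rest: each phase covers (pf-p0)/2 in time T/2. 0.5*a*(T/2)^2 = (pf-p0)/2 => a = 4*(pf-p0)/T^2
a = 4*(6.2-2.2)/7^2 = 0.3265
t = 2 is in the acceleration phase (t <= T/2).
p = p0 + 0.5*a*t^2 = 2.2 + 0.5*0.3265*2^2
= 2.8531


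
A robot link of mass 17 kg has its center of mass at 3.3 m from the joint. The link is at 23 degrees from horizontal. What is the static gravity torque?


tau = m*g*L*cos(angle)
= 17 * 9.81 * 3.3 * cos(23 deg)
= 17 * 9.81 * 3.3 * 0.9205
= 506.5916 Nm


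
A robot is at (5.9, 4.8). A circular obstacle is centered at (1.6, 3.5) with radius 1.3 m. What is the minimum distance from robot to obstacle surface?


center_dist = sqrt((5.9-1.6)^2 + (4.8-3.5)^2)
= sqrt(18.49 + 1.69)
= 4.4922
min_dist = center_dist - radius = 4.4922 - 1.3 = 3.1922 m


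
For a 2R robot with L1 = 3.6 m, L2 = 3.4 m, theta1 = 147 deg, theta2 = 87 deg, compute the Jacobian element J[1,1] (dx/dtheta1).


J[1,1] = -L1*sin(t1) - L2*sin(t1+t2)
= -3.6*sin(147) - 3.4*sin(234)
= 0.79


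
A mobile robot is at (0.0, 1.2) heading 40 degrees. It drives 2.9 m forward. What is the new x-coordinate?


x_new = x0 + d*cos(theta)
= 0.0 + 2.9*cos(40)
= 0.0 + 2.2215
= 2.2215


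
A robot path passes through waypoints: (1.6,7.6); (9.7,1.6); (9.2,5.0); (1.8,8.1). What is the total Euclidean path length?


Segment lengths:
  seg1 = sqrt((8.1)^2 + (-6.0)^2) = 10.0802
  seg2 = sqrt((-0.5)^2 + (3.4)^2) = 3.4366
  seg3 = sqrt((-7.4)^2 + (3.1)^2) = 8.0231
Total = 21.5398


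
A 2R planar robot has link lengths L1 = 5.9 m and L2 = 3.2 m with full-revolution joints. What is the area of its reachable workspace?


r_max = L1 + L2 = 9.1 m
r_min = |L1 - L2| = 2.7 m
Area = pi*(r_max^2 - r_min^2)
= pi*(82.81 - 7.29)
= pi * 75.52
= 237.2531 m^2


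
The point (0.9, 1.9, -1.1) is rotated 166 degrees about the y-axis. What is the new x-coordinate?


Rotation about y-axis: x' = x*cos(theta) + z*sin(theta)
= 0.9 * -0.9703 + -1.1 * 0.2419
= -1.1394


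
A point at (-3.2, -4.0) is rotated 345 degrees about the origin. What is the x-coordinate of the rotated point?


x' = x*cos(theta) - y*sin(theta)
cos(345 deg) = 0.9659, sin(345 deg) = -0.2588
x' = -3.2 * 0.9659 - -4.0 * -0.2588
= -3.091 - 1.0353
= -4.1262


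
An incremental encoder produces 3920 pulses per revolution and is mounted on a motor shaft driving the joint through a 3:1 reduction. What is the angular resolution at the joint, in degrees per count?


counts per rev = 3920
effective counts at joint = 3920 * 3 = 11760
resolution = 360 / 11760
= 0.0306 deg/count


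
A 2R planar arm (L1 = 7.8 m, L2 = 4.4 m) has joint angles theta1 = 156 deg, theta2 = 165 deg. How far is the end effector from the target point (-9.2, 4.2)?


End effector via forward kinematics:
x = L1*cos(t1) + L2*cos(t1+t2) = -3.7062
y = L1*sin(t1) + L2*sin(t1+t2) = 0.4035
Distance to target:
d = sqrt((-9.2 - -3.7062)^2 + (4.2 - 0.4035)^2)
= sqrt(30.1817 + 14.4131)
= 6.6779 m


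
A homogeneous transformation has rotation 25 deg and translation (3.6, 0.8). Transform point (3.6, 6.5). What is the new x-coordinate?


x' = cos(theta)*px - sin(theta)*py + tx
= 0.9063*3.6 - 0.4226*6.5 + 3.6
= 4.1157


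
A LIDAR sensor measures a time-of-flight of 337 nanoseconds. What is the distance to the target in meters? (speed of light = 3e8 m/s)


tof = 337 ns = 3.37e-07 s
dist = c * tof / 2
= 3e8 * 3.37e-07 / 2
= 50.55 m


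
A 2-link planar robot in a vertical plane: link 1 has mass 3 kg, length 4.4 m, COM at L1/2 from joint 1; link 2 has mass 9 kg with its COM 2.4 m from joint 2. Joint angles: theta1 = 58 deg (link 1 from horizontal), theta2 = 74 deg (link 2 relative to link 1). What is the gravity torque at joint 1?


Horizontal distance from joint 1 to link-1 COM:
  x_c1 = (L1/2)*cos(t1) = 2.2 * 0.5299 = 1.1658 m
Horizontal distance from joint 1 to link-2 COM:
  x_c2 = L1*cos(t1) + Lc2*cos(t1+t2)
       = 4.4*0.5299 + 2.4*-0.6691 = 0.7257 m
tau1 = m1*g*x_c1 + m2*g*x_c2
     = 3*9.81*1.1658 + 9*9.81*0.7257
     = 34.3102 + 64.0748
     = 98.385 Nm


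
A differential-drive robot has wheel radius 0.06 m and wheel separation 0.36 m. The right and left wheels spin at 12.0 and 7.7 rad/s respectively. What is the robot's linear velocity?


vR = r*wR = 0.06*12.0 = 0.72 m/s
vL = r*wL = 0.06*7.7 = 0.462 m/s
v = (vR+vL)/2 = 0.591 m/s
omega = (vR-vL)/L = 0.7167 rad/s
linear velocity = 0.591 m/s


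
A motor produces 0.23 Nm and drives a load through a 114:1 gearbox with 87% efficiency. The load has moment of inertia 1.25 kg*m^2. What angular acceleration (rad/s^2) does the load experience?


tau_out = tau_motor * N * eta
= 0.23 * 114 * 0.87 = 22.8114 Nm
alpha = tau_out / I = 22.8114 / 1.25
= 18.2491 rad/s^2


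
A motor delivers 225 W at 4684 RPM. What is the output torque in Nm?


omega = 4684 * 2*pi/60 = 490.5073 rad/s
tau = P / omega = 225 / 490.5073
= 0.4587 Nm


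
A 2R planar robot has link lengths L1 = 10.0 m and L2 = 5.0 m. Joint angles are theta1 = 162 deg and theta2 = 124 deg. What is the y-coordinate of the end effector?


Convert angles to radians: theta1 = 2.8274, theta2 = 2.1642
y = L1*sin(theta1) + L2*sin(theta1+theta2)
y = 3.0902 + -4.8063
y = -1.7161


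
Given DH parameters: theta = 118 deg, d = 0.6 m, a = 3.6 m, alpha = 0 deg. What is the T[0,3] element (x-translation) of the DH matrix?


T[0,3] = a * cos(theta)
= 3.6 * cos(118 deg)
= 3.6 * -0.4695
= -1.6901


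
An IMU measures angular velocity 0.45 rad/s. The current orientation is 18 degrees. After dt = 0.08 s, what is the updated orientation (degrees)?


delta_theta = w * dt = 0.45 * 0.08 = 0.036 rad
= 2.0626 deg
theta_new = 18 + 2.0626 = 20.0626 deg


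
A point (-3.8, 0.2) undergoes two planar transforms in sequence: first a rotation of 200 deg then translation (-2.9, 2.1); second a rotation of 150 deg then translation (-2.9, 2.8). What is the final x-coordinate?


After transform 1:
x1 = cos(200)*-3.8 - sin(200)*0.2 + -2.9 = 0.7392
y1 = sin(200)*-3.8 + cos(200)*0.2 + 2.1 = 3.2117
After transform 2:
x2 = cos(150)*0.7392 - sin(150)*3.2117 + -2.9
= -5.1461


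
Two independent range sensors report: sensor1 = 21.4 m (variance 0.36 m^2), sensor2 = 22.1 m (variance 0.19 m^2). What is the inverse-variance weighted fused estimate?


w1 = (1/var1) / (1/var1 + 1/var2)
   = 2.7778 / (2.7778 + 5.2632) = 0.3455
w2 = 1 - w1 = 0.6545
fused = w1*s1 + w2*s2 = 7.3927 + 14.4655
= 21.8582 m


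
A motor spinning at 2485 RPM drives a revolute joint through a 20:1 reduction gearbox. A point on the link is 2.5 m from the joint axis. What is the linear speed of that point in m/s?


omega_motor = 2485 * 2*pi/60 = 260.2286 rad/s
omega_joint = omega_motor / 20 = 13.0114 rad/s
v = omega_joint * r = 13.0114 * 2.5
= 32.5286 m/s


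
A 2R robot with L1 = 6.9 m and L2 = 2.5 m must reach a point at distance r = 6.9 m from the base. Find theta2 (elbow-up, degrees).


cos(theta2) = (r^2 - L1^2 - L2^2) / (2*L1*L2)
cos(theta2) = (47.61 - 47.61 - 6.25) / 34.5
cos(theta2) = -0.181159
theta2 = 100.4373 degrees


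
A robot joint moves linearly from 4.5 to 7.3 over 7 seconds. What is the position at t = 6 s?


s = t/T = 6/7 = 0.8571
p(t) = p0 + (pf-p0)*s
= 4.5 + (7.3 - 4.5) * 0.8571
= 6.9


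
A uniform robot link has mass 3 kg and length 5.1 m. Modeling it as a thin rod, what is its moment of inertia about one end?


I = (1/3) * m * L^2
= (1/3) * 3 * 5.1^2
= 0.333333 * 3 * 26.01
= 26.01 kg*m^2


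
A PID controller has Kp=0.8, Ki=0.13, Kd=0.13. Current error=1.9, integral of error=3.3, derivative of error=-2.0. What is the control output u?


u = Kp*e + Ki*int(e) + Kd*de/dt
= 0.8*1.9 + 0.13*3.3 + 0.13*(-2.0)
= 1.52 + 0.429 + -0.26
= 1.689


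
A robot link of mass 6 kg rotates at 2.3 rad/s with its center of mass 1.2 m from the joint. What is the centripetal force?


F = m * omega^2 * r
= 6 * 2.3^2 * 1.2
= 6 * 5.29 * 1.2
= 38.088 N


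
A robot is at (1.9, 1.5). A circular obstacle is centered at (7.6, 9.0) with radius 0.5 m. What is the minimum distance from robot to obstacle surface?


center_dist = sqrt((1.9-7.6)^2 + (1.5-9.0)^2)
= sqrt(32.49 + 56.25)
= 9.4202
min_dist = center_dist - radius = 9.4202 - 0.5 = 8.9202 m


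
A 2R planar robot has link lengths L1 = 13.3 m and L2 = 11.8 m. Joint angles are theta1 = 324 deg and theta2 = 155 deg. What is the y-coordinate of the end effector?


Convert angles to radians: theta1 = 5.6549, theta2 = 2.7053
y = L1*sin(theta1) + L2*sin(theta1+theta2)
y = -7.8175 + 10.3205
y = 2.503


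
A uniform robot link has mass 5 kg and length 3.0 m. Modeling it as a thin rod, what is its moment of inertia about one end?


I = (1/3) * m * L^2
= (1/3) * 5 * 3.0^2
= 0.333333 * 5 * 9.0
= 15.0 kg*m^2
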